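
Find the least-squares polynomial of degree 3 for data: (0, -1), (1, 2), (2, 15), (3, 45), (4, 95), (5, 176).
-23/21 + (34/63)x + (71/42)x² + (19/18)x³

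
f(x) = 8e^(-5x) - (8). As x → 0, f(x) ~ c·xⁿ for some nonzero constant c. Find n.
1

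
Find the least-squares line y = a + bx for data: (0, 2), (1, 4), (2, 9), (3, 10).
a = 19/10, b = 29/10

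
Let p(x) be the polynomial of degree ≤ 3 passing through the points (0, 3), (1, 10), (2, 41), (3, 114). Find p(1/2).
37/8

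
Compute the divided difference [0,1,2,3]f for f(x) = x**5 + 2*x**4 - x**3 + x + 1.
36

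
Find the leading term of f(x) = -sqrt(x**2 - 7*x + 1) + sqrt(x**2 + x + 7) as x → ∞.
4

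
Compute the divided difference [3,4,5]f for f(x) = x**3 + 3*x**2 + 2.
15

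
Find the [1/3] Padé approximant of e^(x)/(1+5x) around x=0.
(19*x/56 + 1)/(271*x**3/336 - 22*x**2/7 + 243*x/56 + 1)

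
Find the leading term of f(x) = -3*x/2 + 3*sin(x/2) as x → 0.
-x**3/16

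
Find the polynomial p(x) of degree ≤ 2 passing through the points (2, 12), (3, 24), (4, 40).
2*x**2 + 2*x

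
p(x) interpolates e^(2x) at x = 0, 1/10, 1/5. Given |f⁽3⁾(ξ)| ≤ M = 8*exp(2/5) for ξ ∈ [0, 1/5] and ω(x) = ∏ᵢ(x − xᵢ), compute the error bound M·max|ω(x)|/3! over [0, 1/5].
sqrt(3)*exp(2/5)/3375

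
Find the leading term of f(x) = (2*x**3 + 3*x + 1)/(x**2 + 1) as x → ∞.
2*x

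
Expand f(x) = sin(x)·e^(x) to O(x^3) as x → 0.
x + x**2 + O(x**3)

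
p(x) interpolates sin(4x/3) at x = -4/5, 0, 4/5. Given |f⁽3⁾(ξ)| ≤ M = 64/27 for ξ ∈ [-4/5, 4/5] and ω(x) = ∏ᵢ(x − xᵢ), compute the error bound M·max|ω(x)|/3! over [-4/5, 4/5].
4096*sqrt(3)/91125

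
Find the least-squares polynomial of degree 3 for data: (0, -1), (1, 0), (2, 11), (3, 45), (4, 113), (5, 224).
-6/7 + (-65/42)x + (1/7)x² + (11/6)x³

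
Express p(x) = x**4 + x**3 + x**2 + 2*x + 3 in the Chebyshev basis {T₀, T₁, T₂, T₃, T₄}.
(31/8)T₀ + (11/4)T₁ + T₂ + (1/4)T₃ + (1/8)T₄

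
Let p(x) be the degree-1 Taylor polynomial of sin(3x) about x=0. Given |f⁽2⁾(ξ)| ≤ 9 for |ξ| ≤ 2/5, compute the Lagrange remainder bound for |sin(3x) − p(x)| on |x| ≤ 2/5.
18/25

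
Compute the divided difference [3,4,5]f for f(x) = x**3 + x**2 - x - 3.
13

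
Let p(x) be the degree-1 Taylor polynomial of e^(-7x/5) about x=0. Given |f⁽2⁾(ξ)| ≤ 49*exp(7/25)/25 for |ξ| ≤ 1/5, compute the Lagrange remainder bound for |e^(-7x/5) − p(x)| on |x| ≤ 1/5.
49*exp(7/25)/1250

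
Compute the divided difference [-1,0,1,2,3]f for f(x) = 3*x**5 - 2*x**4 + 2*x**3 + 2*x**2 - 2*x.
13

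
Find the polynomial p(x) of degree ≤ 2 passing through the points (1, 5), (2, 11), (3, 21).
2*x**2 + 3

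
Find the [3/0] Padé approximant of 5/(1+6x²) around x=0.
5 - 30*x**2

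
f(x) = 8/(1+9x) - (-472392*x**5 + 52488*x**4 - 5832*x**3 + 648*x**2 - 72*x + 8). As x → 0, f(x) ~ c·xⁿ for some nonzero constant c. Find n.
6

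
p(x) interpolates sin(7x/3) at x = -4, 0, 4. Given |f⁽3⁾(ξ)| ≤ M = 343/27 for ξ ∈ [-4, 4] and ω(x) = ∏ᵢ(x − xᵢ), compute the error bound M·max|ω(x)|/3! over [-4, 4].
21952*sqrt(3)/729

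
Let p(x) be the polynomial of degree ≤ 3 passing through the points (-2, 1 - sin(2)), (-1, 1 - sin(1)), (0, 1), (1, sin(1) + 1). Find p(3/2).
5*sin(2)/16 + 7*sin(1)/8 + 1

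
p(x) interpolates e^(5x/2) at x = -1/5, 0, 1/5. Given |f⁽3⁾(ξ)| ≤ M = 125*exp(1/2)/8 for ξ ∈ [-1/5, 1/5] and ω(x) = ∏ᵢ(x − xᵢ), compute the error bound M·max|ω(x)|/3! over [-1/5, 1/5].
sqrt(3)*exp(1/2)/216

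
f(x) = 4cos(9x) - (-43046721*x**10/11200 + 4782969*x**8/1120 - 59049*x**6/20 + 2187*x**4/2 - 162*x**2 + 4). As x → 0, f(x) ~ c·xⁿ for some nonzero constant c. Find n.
12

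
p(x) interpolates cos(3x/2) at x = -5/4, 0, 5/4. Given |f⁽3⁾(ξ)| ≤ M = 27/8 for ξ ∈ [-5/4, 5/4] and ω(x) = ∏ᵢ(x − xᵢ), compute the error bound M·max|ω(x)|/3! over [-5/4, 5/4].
125*sqrt(3)/512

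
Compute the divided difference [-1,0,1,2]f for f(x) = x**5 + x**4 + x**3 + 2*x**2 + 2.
8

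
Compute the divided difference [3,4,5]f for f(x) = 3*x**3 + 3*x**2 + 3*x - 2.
39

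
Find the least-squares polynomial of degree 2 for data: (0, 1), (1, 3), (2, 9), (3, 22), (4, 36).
29/35 + (3/70)x + (31/14)x²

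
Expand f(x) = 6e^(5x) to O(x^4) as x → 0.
6 + 30*x + 75*x**2 + 125*x**3 + O(x**4)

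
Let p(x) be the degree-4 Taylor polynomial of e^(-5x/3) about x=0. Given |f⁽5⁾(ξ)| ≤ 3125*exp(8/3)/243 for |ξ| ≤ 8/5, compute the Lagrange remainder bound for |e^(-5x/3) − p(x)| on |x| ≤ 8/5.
4096*exp(8/3)/3645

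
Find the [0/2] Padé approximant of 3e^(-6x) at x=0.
3/(18*x**2 + 6*x + 1)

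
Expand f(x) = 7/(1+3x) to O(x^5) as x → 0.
7 - 21*x + 63*x**2 - 189*x**3 + 567*x**4 + O(x**5)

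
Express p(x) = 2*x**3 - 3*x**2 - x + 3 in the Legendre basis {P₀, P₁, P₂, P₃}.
(2)P₀ + (1/5)P₁ + (-2)P₂ + (4/5)P₃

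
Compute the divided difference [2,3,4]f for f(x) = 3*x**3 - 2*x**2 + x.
25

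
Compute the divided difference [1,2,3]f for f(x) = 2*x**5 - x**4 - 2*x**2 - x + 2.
153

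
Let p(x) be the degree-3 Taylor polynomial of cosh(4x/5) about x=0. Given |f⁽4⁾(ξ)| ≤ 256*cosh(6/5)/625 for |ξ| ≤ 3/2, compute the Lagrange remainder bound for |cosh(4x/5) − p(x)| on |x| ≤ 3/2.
54*cosh(6/5)/625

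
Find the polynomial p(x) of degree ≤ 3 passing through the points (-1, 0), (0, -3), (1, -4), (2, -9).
-x**3 + x**2 - x - 3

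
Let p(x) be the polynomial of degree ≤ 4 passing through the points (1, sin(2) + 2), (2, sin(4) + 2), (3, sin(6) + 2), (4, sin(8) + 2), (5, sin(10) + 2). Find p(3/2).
35*sin(4)/32 - 5*sin(10)/128 - 35*sin(6)/64 + 7*sin(8)/32 + 35*sin(2)/128 + 2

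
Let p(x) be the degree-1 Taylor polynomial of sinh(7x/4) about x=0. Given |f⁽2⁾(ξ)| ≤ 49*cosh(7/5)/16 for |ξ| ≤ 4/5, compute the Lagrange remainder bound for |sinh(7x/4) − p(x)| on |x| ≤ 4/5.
49*cosh(7/5)/50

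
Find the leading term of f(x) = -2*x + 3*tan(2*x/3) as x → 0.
8*x**3/27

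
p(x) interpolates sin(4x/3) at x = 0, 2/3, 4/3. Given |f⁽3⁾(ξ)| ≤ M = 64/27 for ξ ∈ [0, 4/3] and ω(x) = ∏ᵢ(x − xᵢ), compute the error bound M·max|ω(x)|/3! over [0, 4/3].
512*sqrt(3)/19683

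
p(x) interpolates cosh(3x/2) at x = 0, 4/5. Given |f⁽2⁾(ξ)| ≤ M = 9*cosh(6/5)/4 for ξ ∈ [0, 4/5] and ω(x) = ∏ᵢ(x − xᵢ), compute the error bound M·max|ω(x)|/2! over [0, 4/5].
9*cosh(6/5)/50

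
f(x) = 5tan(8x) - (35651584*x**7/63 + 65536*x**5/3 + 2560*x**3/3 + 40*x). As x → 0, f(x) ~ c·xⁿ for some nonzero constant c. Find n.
9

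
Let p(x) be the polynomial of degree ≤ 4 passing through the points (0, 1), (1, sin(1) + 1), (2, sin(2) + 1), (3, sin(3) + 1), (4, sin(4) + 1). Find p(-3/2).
-693*sin(1)/32 + 315*sin(4)/128 - 385*sin(3)/32 + 1 + 1485*sin(2)/64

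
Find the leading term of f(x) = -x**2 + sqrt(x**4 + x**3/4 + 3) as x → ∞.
x/8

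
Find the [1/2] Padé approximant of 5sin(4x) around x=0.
20*x/(8*x**2/3 + 1)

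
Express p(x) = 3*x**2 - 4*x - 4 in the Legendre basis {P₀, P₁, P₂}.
(-3)P₀ + (-4)P₁ + (2)P₂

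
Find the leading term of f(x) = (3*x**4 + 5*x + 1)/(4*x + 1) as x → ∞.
3*x**3/4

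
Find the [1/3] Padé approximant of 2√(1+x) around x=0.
(7*x/4 + 2)/(x**3/64 - x**2/16 + 3*x/8 + 1)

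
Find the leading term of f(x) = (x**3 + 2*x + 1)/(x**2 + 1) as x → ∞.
x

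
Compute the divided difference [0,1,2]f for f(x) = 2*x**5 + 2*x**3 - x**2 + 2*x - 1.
35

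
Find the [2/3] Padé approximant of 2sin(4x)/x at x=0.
(8 - 224*x**2/15)/(4*x**2/5 + 1)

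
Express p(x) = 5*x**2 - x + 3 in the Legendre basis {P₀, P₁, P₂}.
(14/3)P₀ - P₁ + (10/3)P₂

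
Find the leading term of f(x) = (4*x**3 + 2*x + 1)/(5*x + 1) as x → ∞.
4*x**2/5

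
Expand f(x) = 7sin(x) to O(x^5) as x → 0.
7*x - 7*x**3/6 + O(x**5)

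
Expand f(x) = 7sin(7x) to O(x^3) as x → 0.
49*x + O(x**3)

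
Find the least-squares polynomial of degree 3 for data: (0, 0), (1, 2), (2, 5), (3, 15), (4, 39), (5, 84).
-5/126 + (3107/756)x + (-193/63)x² + (121/108)x³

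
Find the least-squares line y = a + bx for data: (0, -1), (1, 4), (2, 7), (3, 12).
a = -4/5, b = 21/5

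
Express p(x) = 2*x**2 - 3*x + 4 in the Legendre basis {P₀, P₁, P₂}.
(14/3)P₀ + (-3)P₁ + (4/3)P₂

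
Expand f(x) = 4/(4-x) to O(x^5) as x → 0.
1 + x/4 + x**2/16 + x**3/64 + x**4/256 + O(x**5)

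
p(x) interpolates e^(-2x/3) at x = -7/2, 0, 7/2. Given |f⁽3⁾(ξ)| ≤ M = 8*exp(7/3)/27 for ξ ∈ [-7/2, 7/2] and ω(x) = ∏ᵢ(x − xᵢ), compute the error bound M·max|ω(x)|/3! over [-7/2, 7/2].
343*sqrt(3)*exp(7/3)/729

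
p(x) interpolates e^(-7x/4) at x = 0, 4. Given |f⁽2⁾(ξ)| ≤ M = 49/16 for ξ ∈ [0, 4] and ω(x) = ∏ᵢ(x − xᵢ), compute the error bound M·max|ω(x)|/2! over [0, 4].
49/8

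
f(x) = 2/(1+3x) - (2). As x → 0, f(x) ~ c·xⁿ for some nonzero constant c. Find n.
1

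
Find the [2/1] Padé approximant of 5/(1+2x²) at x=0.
5 - 10*x**2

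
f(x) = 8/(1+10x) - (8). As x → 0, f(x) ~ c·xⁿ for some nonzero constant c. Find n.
1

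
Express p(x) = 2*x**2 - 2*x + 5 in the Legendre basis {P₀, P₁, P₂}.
(17/3)P₀ + (-2)P₁ + (4/3)P₂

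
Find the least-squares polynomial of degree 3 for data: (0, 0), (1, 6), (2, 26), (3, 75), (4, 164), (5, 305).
8/63 + (715/378)x + (377/252)x² + (223/108)x³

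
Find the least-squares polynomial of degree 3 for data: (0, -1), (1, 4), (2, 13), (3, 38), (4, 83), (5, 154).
-47/63 + (526/189)x + (-1/126)x² + (61/54)x³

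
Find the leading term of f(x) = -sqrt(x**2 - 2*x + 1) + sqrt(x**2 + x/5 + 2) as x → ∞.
11/10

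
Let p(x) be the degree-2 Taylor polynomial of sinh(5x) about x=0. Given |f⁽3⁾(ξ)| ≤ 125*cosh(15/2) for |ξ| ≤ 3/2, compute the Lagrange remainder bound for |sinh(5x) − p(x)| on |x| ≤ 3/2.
1125*cosh(15/2)/16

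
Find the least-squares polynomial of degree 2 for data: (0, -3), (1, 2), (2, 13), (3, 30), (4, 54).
-102/35 + (57/35)x + (22/7)x²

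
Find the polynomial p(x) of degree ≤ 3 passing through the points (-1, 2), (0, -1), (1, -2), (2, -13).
-2*x**3 + x**2 - 1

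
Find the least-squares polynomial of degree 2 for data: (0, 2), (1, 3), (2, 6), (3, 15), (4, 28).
16/7 + (-76/35)x + (15/7)x²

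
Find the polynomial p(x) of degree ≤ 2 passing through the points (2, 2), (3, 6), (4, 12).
x**2 - x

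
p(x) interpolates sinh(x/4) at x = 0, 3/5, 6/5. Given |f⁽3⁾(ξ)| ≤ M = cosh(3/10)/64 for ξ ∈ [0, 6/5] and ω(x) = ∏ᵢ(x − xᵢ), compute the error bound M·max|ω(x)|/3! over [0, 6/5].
sqrt(3)*cosh(3/10)/8000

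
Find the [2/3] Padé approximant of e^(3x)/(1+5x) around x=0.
(1167*x**2/1460 + 558*x/365 + 1)/(2589*x**3/730 - 9699*x**2/1460 + 1288*x/365 + 1)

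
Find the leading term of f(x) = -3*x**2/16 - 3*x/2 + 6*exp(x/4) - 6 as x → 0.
x**3/64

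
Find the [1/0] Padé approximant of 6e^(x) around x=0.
6*x + 6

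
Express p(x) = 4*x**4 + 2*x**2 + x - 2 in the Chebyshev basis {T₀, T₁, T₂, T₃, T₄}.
(1/2)T₀ + T₁ + (3)T₂ + (1/2)T₄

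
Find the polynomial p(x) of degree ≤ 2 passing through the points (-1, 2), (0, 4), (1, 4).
-x**2 + x + 4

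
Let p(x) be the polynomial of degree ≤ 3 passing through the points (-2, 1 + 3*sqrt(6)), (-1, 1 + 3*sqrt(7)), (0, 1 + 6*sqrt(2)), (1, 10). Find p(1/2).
-15*sqrt(7)/16 + 3*sqrt(6)/16 + 61/16 + 45*sqrt(2)/8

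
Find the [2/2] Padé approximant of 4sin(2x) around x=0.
8*x/(2*x**2/3 + 1)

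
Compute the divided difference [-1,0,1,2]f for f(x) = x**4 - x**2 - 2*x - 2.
2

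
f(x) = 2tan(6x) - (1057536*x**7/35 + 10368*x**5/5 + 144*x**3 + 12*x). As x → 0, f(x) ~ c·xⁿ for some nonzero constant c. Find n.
9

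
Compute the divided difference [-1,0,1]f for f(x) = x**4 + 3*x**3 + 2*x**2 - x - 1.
3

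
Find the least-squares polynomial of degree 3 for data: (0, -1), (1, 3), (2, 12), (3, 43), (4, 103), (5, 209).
-58/63 + (827/189)x + (-53/18)x² + (113/54)x³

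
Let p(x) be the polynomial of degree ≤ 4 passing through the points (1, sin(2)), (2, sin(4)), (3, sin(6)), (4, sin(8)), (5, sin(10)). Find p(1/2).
-45*sin(8)/32 + 189*sin(6)/64 + 35*sin(10)/128 + 315*sin(2)/128 - 105*sin(4)/32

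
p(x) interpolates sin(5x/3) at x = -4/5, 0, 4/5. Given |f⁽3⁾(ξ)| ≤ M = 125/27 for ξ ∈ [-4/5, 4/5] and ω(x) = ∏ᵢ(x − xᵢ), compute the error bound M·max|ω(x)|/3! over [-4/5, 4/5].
64*sqrt(3)/729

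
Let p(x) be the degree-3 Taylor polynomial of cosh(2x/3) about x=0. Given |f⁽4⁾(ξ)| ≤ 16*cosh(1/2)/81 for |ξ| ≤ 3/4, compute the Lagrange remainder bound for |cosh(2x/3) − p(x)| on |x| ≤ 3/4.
cosh(1/2)/384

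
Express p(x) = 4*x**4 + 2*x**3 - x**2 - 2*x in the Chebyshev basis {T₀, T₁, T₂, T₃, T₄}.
T₀ + (-1/2)T₁ + (3/2)T₂ + (1/2)T₃ + (1/2)T₄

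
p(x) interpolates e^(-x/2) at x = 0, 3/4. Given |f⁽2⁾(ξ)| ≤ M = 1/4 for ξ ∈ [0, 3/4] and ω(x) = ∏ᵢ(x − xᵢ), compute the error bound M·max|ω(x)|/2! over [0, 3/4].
9/512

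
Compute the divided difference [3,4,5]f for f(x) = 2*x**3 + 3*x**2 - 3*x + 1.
27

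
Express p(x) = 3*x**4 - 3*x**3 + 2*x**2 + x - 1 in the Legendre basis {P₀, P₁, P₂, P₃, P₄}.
(4/15)P₀ + (-4/5)P₁ + (64/21)P₂ + (-6/5)P₃ + (24/35)P₄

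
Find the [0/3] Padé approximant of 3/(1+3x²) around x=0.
3/(3*x**2 + 1)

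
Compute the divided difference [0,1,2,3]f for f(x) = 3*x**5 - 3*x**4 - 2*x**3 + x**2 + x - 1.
55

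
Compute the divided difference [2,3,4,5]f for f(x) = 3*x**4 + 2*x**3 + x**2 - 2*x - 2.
44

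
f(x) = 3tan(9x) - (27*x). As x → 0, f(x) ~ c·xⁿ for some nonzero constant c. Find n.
3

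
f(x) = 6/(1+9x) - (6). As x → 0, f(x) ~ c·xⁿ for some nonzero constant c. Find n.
1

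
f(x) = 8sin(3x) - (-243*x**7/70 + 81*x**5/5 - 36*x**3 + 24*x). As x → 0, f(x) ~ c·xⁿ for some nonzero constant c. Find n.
9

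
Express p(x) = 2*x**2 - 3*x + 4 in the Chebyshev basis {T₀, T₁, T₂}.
(5)T₀ + (-3)T₁ + T₂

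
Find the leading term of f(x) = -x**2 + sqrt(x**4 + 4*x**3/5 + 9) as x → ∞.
2*x/5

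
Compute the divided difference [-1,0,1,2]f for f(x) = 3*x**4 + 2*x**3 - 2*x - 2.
8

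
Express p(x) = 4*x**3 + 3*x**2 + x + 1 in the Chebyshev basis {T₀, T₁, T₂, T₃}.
(5/2)T₀ + (4)T₁ + (3/2)T₂ + T₃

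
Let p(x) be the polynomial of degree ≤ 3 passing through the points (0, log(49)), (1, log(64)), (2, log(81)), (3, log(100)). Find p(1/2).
log(32*6**(3/4)*84035**(1/8)/9)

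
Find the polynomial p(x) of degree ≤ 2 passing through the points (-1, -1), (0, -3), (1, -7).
-x**2 - 3*x - 3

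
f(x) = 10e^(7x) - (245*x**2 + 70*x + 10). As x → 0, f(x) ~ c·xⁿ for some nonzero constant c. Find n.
3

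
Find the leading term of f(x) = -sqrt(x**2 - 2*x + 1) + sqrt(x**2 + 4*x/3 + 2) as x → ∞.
5/3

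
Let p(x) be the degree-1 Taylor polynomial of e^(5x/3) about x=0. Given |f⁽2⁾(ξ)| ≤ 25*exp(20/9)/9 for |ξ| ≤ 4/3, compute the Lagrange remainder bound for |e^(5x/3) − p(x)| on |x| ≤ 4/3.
200*exp(20/9)/81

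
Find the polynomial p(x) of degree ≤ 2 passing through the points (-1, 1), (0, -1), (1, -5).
-x**2 - 3*x - 1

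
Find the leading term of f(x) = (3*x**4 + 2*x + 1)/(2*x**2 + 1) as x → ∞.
3*x**2/2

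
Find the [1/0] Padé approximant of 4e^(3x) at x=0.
12*x + 4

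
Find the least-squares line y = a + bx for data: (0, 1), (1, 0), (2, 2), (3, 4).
a = 1/10, b = 11/10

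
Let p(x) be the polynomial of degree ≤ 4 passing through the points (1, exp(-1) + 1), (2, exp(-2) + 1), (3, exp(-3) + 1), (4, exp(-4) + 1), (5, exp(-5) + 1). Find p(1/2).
(-420*exp(3) - 180*e + 35 + 378*exp(2) + 315*exp(4) + 128*exp(5))*exp(-5)/128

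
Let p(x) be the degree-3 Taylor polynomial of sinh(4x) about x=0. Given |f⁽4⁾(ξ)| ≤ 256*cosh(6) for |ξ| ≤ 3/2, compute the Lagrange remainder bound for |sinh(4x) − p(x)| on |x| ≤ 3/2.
54*cosh(6)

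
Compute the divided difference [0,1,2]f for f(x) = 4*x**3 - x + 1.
12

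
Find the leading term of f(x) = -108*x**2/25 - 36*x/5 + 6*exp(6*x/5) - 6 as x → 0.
216*x**3/125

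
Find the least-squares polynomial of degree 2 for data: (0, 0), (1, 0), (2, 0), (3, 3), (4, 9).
12/35 + (-153/70)x + (15/14)x²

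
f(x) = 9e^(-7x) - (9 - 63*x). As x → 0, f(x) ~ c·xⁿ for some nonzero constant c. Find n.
2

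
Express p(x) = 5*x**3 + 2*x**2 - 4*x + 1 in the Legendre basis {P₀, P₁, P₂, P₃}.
(5/3)P₀ - P₁ + (4/3)P₂ + (2)P₃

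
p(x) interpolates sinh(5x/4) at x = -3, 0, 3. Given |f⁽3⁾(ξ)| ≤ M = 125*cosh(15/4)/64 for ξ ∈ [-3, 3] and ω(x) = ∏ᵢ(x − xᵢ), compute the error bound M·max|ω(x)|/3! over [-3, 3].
125*sqrt(3)*cosh(15/4)/64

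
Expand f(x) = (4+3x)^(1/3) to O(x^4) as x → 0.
2**(2/3) + 2**(2/3)*x/4 - 2**(2/3)*x**2/16 + 5*2**(2/3)*x**3/192 + O(x**4)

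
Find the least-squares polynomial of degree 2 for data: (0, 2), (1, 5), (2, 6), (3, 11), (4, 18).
88/35 + (13/35)x + (6/7)x²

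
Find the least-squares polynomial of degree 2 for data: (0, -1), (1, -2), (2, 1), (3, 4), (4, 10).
-6/5 + (-6/5)x + x²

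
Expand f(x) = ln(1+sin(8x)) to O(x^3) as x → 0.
8*x - 32*x**2 + O(x**3)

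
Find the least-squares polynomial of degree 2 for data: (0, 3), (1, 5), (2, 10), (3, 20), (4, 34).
22/7 + (-41/70)x + (29/14)x²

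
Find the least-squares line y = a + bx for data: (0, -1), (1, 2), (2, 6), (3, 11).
a = -3/2, b = 4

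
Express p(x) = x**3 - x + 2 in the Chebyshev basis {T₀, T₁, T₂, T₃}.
(2)T₀ + (-1/4)T₁ + (1/4)T₃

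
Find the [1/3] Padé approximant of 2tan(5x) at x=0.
10*x/(1 - 25*x**2/3)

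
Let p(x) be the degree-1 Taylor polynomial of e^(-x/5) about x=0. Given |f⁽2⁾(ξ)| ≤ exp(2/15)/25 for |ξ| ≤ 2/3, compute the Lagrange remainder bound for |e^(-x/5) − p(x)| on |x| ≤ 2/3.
2*exp(2/15)/225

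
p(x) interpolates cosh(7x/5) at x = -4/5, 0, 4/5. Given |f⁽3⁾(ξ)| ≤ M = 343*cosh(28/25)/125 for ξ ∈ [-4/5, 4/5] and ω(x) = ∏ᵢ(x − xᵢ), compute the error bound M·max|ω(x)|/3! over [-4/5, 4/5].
21952*sqrt(3)*cosh(28/25)/421875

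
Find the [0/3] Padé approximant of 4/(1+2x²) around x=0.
4/(2*x**2 + 1)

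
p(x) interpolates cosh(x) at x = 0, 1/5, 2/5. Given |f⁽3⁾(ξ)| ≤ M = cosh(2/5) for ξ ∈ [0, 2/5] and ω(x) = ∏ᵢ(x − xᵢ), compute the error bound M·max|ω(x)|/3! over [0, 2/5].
sqrt(3)*cosh(2/5)/3375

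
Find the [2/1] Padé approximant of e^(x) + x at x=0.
(-x**2/6 + 5*x/3 + 1)/(1 - x/3)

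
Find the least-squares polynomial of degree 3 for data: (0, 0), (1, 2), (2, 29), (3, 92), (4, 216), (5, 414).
-11/63 + (-428/189)x + (139/63)x² + (80/27)x³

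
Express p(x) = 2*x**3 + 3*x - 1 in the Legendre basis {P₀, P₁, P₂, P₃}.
-P₀ + (21/5)P₁ + (4/5)P₃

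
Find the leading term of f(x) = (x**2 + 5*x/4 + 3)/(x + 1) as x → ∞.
x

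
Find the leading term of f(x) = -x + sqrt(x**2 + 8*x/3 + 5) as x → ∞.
4/3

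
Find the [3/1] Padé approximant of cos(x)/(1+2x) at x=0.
(x**3/48 - 43*x**2/84 + x/168 + 1)/(337*x/168 + 1)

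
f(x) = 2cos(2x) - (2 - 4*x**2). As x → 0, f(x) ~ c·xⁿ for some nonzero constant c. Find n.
4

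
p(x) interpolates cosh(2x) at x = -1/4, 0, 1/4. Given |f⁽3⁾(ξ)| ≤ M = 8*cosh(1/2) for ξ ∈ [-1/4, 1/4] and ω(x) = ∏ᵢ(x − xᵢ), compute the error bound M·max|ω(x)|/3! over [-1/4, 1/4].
sqrt(3)*cosh(1/2)/216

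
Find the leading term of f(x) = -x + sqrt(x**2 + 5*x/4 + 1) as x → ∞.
5/8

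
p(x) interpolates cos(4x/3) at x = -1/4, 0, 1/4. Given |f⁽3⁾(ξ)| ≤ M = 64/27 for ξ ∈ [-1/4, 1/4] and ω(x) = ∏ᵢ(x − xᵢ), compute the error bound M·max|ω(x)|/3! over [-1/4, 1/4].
sqrt(3)/729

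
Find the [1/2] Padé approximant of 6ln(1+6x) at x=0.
36*x/(-3*x**2 + 3*x + 1)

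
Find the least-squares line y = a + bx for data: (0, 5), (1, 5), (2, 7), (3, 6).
a = 5, b = 1/2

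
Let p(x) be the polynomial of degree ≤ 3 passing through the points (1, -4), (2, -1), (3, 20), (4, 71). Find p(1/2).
-5/2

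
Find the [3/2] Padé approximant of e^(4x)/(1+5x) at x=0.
(4556*x**3/1515 + 2082*x**2/505 + 3069*x/1010 + 1)/(-4887*x**2/1010 + 4079*x/1010 + 1)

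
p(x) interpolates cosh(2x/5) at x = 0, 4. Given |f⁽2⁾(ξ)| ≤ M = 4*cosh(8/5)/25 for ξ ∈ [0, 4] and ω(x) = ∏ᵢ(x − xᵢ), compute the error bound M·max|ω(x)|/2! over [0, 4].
8*cosh(8/5)/25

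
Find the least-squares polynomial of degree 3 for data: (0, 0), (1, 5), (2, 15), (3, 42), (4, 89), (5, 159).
5/14 + (85/84)x + (11/7)x² + (11/12)x³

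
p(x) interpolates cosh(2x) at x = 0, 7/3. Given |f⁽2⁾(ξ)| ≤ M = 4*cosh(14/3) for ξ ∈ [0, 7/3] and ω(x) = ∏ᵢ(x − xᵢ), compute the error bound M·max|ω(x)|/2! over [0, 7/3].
49*cosh(14/3)/18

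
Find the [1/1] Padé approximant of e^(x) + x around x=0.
(7*x/4 + 1)/(1 - x/4)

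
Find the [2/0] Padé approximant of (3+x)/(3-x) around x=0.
2*x**2/9 + 2*x/3 + 1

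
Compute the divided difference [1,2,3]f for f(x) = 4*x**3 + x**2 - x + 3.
25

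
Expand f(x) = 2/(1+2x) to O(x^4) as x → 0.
2 - 4*x + 8*x**2 - 16*x**3 + O(x**4)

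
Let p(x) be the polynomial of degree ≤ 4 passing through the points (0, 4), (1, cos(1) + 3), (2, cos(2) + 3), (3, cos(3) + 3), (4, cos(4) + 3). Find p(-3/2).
-693*cos(1)/32 + 1485*cos(2)/64 + 315*cos(4)/128 - 385*cos(3)/32 + 1539/128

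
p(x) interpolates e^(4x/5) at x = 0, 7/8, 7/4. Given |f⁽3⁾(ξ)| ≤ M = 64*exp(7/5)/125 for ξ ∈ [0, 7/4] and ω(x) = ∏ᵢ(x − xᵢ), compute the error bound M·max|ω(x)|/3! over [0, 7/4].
343*sqrt(3)*exp(7/5)/27000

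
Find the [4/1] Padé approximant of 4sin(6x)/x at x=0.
1296*x**4/5 - 144*x**2 + 24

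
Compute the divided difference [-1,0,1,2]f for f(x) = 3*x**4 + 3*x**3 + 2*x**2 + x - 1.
9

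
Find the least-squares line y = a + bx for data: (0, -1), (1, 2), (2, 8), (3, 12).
a = -3/2, b = 9/2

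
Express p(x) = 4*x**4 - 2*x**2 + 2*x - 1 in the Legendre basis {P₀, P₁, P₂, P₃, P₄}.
(-13/15)P₀ + (2)P₁ + (20/21)P₂ + (32/35)P₄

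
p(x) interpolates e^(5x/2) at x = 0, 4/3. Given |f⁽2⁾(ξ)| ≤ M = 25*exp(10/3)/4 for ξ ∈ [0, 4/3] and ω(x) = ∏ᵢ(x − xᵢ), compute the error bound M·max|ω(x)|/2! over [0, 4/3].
25*exp(10/3)/18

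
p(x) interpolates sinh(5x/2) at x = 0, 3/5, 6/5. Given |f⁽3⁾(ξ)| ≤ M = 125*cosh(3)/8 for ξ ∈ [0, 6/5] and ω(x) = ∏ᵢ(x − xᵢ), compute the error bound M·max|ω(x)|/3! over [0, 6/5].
sqrt(3)*cosh(3)/8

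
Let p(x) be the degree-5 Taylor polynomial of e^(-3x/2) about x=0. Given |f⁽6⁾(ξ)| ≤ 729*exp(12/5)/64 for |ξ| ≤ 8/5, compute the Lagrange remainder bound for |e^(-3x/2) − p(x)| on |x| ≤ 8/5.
20736*exp(12/5)/78125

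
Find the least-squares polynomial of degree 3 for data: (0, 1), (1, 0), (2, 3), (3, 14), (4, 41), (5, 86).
65/63 + (-229/189)x + (-89/126)x² + (47/54)x³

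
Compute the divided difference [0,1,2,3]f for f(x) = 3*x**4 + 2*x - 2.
18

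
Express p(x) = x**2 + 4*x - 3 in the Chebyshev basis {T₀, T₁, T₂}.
(-5/2)T₀ + (4)T₁ + (1/2)T₂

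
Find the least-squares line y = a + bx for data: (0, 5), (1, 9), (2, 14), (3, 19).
a = 47/10, b = 47/10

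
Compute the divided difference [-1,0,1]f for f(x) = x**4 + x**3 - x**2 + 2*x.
0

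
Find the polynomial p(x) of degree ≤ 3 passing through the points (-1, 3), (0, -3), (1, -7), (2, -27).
-3*x**3 + x**2 - 2*x - 3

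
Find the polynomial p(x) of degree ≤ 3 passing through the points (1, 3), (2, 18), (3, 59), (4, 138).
2*x**3 + x**2 - 2*x + 2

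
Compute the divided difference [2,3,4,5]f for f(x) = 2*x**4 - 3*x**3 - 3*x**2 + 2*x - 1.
25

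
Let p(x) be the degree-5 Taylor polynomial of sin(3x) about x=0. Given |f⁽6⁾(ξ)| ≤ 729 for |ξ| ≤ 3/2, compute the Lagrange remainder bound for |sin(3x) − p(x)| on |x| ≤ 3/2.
59049/5120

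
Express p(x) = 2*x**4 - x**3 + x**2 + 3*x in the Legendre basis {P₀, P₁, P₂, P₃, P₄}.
(11/15)P₀ + (12/5)P₁ + (38/21)P₂ + (-2/5)P₃ + (16/35)P₄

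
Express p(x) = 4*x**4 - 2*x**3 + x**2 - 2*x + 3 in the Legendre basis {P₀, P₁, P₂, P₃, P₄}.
(62/15)P₀ + (-16/5)P₁ + (62/21)P₂ + (-4/5)P₃ + (32/35)P₄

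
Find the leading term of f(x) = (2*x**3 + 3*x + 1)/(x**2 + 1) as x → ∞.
2*x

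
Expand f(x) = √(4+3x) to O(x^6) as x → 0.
2 + 3*x/4 - 9*x**2/64 + 27*x**3/512 - 405*x**4/16384 + 1701*x**5/131072 + O(x**6)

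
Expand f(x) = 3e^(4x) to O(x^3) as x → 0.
3 + 12*x + 24*x**2 + O(x**3)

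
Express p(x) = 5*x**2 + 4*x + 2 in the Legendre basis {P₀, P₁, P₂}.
(11/3)P₀ + (4)P₁ + (10/3)P₂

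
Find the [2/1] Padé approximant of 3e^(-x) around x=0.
(x**2/2 - 2*x + 3)/(x/3 + 1)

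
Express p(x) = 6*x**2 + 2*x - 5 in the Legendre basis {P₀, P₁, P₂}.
(-3)P₀ + (2)P₁ + (4)P₂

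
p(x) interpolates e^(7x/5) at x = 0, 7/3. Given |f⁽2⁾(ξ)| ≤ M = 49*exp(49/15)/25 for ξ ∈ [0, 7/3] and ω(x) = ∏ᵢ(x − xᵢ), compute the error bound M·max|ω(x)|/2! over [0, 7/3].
2401*exp(49/15)/1800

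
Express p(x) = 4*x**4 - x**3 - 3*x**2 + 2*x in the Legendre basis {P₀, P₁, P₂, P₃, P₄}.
(-1/5)P₀ + (7/5)P₁ + (2/7)P₂ + (-2/5)P₃ + (32/35)P₄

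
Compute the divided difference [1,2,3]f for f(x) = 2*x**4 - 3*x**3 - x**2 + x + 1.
31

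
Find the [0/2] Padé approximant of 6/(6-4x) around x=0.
1/(1 - 2*x/3)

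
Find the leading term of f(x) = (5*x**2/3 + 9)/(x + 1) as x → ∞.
5*x/3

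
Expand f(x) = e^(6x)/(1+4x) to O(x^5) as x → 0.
1 + 2*x + 10*x**2 - 4*x**3 + 70*x**4 + O(x**5)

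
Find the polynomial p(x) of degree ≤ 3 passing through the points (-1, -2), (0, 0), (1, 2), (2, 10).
x**3 + x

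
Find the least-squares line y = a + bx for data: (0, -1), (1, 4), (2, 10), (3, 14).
a = -9/10, b = 51/10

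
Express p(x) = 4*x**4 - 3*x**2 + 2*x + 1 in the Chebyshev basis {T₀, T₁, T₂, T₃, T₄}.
T₀ + (2)T₁ + (1/2)T₂ + (1/2)T₄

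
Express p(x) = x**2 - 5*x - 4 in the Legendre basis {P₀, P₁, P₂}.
(-11/3)P₀ + (-5)P₁ + (2/3)P₂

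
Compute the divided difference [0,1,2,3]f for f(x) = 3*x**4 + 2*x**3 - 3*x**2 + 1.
20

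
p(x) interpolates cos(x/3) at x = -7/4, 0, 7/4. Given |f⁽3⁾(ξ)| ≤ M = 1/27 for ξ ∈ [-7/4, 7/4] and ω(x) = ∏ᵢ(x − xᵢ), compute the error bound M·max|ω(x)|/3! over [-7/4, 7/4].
343*sqrt(3)/46656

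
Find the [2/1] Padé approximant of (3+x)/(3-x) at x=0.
(x/3 + 1)/(1 - x/3)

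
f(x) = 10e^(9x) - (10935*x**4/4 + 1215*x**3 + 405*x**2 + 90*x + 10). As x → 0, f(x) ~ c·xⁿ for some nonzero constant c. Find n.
5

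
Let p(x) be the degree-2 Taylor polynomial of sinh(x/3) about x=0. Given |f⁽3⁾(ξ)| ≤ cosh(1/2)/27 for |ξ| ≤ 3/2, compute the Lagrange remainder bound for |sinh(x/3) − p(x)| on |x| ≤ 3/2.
cosh(1/2)/48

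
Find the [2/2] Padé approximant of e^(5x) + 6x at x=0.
(85*x**2/12 + 149*x/14 + 1)/(-125*x**2/84 - 5*x/14 + 1)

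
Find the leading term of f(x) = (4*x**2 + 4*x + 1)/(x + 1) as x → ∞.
4*x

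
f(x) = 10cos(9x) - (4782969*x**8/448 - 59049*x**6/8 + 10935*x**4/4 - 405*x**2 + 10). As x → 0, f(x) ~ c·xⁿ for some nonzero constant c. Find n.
10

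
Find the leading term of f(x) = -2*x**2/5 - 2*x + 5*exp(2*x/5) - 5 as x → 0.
4*x**3/75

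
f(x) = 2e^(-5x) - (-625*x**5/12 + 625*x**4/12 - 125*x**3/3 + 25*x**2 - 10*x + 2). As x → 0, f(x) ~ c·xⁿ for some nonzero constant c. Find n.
6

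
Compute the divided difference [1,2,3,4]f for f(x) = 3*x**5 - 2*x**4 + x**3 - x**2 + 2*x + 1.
176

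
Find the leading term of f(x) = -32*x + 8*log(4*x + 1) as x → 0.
-64*x**2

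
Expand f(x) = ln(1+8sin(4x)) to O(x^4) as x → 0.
32*x - 512*x**2 + 32512*x**3/3 + O(x**4)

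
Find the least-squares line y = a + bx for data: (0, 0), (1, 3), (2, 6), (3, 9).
a = 0, b = 3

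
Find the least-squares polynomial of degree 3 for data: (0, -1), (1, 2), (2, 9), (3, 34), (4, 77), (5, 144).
-40/63 + (-335/378)x + (169/126)x² + (25/27)x³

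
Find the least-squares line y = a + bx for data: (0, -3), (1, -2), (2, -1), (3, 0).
a = -3, b = 1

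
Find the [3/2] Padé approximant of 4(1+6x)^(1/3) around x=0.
(224*x**3/15 + 336*x**2/5 + 168*x/5 + 4)/(8*x**2 + 32*x/5 + 1)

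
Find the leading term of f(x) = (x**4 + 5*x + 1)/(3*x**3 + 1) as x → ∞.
x/3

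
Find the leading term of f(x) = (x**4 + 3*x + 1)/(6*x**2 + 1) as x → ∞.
x**2/6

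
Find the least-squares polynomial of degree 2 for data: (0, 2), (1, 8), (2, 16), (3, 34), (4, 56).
12/5 + (7/5)x + (3)x²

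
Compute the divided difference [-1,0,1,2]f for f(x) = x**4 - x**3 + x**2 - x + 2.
1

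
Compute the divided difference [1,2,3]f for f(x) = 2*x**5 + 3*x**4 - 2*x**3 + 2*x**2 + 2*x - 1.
245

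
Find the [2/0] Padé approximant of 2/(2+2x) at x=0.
x**2 - x + 1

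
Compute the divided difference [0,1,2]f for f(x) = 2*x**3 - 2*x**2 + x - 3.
4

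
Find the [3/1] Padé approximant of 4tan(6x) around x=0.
288*x**3 + 24*x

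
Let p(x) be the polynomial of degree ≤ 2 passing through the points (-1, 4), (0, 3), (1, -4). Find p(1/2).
1/4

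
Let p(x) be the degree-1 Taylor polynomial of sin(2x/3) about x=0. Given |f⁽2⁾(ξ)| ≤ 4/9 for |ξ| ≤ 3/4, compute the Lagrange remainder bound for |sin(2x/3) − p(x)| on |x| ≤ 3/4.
1/8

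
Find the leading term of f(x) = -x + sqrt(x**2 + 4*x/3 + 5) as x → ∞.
2/3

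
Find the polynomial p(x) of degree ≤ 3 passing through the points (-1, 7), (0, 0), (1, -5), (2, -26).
-3*x**3 + x**2 - 3*x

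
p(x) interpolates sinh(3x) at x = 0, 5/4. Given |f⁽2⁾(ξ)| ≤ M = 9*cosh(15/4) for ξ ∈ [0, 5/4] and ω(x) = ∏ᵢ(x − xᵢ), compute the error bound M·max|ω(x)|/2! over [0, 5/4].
225*cosh(15/4)/128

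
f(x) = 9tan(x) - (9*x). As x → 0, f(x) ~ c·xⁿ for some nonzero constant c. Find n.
3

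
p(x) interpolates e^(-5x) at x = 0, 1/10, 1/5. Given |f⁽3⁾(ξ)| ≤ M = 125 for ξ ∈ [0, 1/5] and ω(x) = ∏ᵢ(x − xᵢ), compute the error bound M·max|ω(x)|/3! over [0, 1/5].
sqrt(3)/216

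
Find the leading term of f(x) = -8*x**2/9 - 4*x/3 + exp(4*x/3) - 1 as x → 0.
32*x**3/81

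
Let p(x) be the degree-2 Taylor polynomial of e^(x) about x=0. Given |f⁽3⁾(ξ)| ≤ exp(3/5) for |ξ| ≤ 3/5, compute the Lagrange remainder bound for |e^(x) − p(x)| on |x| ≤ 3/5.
9*exp(3/5)/250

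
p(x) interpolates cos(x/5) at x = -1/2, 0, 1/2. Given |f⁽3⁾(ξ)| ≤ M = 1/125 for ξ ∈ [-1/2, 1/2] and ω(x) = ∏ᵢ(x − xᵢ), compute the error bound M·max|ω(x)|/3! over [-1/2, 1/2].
sqrt(3)/27000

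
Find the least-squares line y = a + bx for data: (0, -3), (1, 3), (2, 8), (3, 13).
a = -27/10, b = 53/10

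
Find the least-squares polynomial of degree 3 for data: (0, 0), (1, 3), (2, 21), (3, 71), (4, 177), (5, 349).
1/6 + (29/36)x + (-4/3)x² + (109/36)x³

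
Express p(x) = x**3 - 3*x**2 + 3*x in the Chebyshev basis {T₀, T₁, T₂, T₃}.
(-3/2)T₀ + (15/4)T₁ + (-3/2)T₂ + (1/4)T₃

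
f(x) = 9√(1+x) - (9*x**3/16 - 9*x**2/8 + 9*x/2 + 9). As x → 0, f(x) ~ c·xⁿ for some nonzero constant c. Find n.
4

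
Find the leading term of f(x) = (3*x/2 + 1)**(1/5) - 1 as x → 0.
3*x/10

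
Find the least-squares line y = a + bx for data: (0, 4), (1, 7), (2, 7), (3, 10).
a = 43/10, b = 9/5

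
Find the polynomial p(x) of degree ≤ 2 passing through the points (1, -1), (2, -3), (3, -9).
-2*x**2 + 4*x - 3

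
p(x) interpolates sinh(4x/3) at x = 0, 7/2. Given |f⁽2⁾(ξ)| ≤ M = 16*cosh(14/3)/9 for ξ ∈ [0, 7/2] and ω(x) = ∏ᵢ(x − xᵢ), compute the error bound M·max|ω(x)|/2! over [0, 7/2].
49*cosh(14/3)/18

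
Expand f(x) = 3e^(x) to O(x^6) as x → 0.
3 + 3*x + 3*x**2/2 + x**3/2 + x**4/8 + x**5/40 + O(x**6)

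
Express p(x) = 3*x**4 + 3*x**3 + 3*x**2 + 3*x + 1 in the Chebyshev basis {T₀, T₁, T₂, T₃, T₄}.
(29/8)T₀ + (21/4)T₁ + (3)T₂ + (3/4)T₃ + (3/8)T₄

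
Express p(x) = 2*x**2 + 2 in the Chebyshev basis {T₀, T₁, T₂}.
(3)T₀ + T₂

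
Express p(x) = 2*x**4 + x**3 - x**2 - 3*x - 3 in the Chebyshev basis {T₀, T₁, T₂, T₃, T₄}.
(-11/4)T₀ + (-9/4)T₁ + (1/2)T₂ + (1/4)T₃ + (1/4)T₄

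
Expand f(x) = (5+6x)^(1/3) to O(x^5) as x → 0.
5**(1/3) + 2*5**(1/3)*x/5 - 4*5**(1/3)*x**2/25 + 8*5**(1/3)*x**3/75 - 32*5**(1/3)*x**4/375 + O(x**5)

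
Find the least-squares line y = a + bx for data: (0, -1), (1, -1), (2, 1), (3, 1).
a = -6/5, b = 4/5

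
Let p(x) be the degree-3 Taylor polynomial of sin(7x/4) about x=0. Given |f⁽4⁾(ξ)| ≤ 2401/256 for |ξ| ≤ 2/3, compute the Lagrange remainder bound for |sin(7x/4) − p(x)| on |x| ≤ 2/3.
2401/31104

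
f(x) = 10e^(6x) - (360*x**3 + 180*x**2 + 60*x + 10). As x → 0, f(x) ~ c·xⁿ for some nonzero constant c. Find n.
4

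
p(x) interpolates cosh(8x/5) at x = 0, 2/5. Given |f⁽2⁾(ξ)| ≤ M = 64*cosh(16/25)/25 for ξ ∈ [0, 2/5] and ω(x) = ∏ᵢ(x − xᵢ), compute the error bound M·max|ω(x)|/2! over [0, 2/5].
32*cosh(16/25)/625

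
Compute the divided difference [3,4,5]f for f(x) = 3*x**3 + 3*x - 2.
36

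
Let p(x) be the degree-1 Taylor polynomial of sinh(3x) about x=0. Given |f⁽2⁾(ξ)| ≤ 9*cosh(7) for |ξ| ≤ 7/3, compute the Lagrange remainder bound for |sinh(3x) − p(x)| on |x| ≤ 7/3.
49*cosh(7)/2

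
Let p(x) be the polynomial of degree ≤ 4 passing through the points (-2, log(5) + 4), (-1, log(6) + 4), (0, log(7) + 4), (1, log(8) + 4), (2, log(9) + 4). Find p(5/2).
log(1323*2**(3/4)*3**(33/64)*5**(35/128)*7**(61/64)/4096) + 4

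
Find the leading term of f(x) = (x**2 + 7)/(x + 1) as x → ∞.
x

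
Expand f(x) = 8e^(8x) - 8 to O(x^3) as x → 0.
64*x + 256*x**2 + O(x**3)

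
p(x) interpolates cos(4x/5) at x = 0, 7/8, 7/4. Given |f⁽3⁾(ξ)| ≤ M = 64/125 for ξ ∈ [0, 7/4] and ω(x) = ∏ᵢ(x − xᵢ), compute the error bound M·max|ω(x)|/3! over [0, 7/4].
343*sqrt(3)/27000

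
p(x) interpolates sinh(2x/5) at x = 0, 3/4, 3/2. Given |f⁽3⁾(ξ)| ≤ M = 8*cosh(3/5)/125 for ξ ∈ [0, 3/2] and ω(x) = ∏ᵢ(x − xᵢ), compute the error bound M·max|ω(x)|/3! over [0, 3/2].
sqrt(3)*cosh(3/5)/1000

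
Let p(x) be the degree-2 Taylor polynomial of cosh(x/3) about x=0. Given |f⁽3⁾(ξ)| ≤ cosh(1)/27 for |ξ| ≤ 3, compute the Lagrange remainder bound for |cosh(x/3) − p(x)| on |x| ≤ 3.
cosh(1)/6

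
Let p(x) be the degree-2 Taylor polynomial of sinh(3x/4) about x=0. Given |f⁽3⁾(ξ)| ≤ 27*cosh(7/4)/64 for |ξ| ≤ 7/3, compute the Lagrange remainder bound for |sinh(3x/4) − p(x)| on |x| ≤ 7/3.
343*cosh(7/4)/384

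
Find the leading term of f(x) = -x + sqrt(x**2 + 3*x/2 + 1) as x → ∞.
3/4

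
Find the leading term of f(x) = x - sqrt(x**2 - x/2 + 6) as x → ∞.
1/4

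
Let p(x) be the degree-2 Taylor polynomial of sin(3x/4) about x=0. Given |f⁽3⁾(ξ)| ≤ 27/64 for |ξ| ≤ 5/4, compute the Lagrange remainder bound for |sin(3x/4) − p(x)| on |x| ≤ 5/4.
1125/8192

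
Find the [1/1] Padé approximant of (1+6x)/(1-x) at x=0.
(6*x + 1)/(1 - x)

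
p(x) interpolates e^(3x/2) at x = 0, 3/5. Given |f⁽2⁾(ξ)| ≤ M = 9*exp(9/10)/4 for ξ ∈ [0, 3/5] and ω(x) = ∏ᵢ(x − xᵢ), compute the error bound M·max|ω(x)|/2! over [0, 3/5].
81*exp(9/10)/800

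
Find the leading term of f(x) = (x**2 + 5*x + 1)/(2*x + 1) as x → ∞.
x/2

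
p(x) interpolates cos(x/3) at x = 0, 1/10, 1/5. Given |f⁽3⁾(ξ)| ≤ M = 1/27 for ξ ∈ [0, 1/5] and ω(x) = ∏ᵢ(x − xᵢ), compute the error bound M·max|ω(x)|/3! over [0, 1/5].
sqrt(3)/729000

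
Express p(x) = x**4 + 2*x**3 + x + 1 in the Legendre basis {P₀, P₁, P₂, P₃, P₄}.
(6/5)P₀ + (11/5)P₁ + (4/7)P₂ + (4/5)P₃ + (8/35)P₄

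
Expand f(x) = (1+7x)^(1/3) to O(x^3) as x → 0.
1 + 7*x/3 - 49*x**2/9 + O(x**3)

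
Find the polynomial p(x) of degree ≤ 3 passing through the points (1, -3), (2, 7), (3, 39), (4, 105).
2*x**3 - x**2 - x - 3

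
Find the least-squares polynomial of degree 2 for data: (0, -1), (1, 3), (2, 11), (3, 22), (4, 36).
-39/35 + (191/70)x + (23/14)x²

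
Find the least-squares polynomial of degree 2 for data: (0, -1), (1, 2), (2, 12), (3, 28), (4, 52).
-33/35 + (-18/35)x + (24/7)x²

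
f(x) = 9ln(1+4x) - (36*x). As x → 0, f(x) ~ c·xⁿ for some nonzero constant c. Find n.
2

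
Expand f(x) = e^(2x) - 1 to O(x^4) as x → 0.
2*x + 2*x**2 + 4*x**3/3 + O(x**4)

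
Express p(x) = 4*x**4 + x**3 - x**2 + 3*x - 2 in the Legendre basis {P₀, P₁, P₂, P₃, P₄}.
(-23/15)P₀ + (18/5)P₁ + (34/21)P₂ + (2/5)P₃ + (32/35)P₄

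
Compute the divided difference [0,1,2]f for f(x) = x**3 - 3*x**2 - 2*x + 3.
0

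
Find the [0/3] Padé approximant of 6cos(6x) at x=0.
6/(18*x**2 + 1)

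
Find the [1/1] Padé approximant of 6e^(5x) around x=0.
(15*x + 6)/(1 - 5*x/2)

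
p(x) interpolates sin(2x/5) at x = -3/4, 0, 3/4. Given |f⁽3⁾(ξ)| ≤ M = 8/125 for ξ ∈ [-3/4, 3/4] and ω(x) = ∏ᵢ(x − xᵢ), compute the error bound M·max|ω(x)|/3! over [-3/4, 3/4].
sqrt(3)/1000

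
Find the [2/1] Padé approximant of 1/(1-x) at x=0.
1/(1 - x)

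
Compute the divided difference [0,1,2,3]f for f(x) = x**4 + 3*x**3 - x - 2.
9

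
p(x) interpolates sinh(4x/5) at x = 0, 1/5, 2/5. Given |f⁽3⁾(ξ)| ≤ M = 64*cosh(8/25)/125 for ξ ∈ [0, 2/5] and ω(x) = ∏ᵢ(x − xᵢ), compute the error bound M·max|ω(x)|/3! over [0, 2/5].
64*sqrt(3)*cosh(8/25)/421875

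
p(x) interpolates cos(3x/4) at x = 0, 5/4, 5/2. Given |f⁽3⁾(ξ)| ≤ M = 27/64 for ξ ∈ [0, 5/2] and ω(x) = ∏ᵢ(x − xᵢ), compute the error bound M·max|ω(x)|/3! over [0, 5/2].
125*sqrt(3)/4096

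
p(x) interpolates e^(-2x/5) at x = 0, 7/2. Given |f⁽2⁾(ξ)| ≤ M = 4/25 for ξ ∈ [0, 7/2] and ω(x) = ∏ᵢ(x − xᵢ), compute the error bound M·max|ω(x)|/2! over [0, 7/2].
49/200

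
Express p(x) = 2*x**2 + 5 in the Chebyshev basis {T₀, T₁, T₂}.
(6)T₀ + T₂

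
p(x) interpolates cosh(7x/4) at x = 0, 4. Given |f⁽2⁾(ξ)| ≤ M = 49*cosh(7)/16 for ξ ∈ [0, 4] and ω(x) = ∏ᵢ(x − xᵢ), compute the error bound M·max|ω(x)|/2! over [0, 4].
49*cosh(7)/8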